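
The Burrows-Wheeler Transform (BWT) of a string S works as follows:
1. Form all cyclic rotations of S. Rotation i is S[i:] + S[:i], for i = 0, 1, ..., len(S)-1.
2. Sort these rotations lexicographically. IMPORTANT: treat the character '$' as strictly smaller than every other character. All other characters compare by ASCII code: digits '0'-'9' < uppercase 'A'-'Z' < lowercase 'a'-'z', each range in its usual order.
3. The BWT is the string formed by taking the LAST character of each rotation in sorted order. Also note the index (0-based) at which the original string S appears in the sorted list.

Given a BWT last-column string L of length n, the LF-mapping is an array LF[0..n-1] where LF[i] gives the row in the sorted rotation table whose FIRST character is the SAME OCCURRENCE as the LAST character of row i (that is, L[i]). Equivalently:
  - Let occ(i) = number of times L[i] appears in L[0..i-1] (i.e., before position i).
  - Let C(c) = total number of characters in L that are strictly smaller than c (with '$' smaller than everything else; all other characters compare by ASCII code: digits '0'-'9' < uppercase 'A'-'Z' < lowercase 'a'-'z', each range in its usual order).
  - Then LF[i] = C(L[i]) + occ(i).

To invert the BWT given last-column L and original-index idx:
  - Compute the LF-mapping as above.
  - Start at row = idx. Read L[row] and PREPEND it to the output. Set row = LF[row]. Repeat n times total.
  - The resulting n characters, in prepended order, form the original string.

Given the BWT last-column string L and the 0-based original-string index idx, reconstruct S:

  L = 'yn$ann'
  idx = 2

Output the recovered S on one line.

Answer: nanny$

Derivation:
LF mapping: 5 2 0 1 3 4
Walk LF starting at row 2, prepending L[row]:
  step 1: row=2, L[2]='$', prepend. Next row=LF[2]=0
  step 2: row=0, L[0]='y', prepend. Next row=LF[0]=5
  step 3: row=5, L[5]='n', prepend. Next row=LF[5]=4
  step 4: row=4, L[4]='n', prepend. Next row=LF[4]=3
  step 5: row=3, L[3]='a', prepend. Next row=LF[3]=1
  step 6: row=1, L[1]='n', prepend. Next row=LF[1]=2
Reversed output: nanny$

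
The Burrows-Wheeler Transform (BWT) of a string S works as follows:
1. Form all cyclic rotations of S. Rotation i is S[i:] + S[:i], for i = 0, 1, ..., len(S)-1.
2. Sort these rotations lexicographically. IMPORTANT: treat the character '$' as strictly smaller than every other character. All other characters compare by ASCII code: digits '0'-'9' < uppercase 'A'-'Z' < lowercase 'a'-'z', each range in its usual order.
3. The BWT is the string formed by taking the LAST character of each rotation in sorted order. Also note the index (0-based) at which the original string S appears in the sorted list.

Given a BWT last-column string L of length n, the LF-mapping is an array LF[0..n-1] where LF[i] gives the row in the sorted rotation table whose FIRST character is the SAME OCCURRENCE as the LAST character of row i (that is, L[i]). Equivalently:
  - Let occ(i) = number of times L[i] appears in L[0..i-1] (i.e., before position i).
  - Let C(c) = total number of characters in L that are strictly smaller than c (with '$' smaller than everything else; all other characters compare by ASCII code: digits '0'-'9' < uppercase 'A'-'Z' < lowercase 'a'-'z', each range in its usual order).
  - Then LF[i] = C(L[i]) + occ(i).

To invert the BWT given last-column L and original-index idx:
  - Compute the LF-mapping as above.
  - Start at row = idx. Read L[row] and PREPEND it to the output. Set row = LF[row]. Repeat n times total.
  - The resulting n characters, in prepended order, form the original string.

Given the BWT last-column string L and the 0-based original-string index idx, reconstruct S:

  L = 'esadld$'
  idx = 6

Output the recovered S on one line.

LF mapping: 4 6 1 2 5 3 0
Walk LF starting at row 6, prepending L[row]:
  step 1: row=6, L[6]='$', prepend. Next row=LF[6]=0
  step 2: row=0, L[0]='e', prepend. Next row=LF[0]=4
  step 3: row=4, L[4]='l', prepend. Next row=LF[4]=5
  step 4: row=5, L[5]='d', prepend. Next row=LF[5]=3
  step 5: row=3, L[3]='d', prepend. Next row=LF[3]=2
  step 6: row=2, L[2]='a', prepend. Next row=LF[2]=1
  step 7: row=1, L[1]='s', prepend. Next row=LF[1]=6
Reversed output: saddle$

Answer: saddle$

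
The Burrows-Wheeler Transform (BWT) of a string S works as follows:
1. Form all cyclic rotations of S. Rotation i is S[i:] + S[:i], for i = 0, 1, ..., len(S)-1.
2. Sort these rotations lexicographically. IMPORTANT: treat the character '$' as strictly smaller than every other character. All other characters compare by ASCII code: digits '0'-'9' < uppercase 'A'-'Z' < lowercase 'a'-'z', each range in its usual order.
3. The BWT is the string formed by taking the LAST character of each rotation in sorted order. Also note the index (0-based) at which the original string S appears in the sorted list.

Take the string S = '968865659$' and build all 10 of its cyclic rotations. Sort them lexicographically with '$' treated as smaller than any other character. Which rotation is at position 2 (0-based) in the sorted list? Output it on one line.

All 10 rotations (rotation i = S[i:]+S[:i]):
  rot[0] = 968865659$
  rot[1] = 68865659$9
  rot[2] = 8865659$96
  rot[3] = 865659$968
  rot[4] = 65659$9688
  rot[5] = 5659$96886
  rot[6] = 659$968865
  rot[7] = 59$9688656
  rot[8] = 9$96886565
  rot[9] = $968865659
Sorted (with $ < everything):
  sorted[0] = $968865659
  sorted[1] = 5659$96886
  sorted[2] = 59$9688656
  sorted[3] = 65659$9688
  sorted[4] = 659$968865
  sorted[5] = 68865659$9
  sorted[6] = 865659$968
  sorted[7] = 8865659$96
  sorted[8] = 9$96886565
  sorted[9] = 968865659$
sorted[2] = 59$9688656

Answer: 59$9688656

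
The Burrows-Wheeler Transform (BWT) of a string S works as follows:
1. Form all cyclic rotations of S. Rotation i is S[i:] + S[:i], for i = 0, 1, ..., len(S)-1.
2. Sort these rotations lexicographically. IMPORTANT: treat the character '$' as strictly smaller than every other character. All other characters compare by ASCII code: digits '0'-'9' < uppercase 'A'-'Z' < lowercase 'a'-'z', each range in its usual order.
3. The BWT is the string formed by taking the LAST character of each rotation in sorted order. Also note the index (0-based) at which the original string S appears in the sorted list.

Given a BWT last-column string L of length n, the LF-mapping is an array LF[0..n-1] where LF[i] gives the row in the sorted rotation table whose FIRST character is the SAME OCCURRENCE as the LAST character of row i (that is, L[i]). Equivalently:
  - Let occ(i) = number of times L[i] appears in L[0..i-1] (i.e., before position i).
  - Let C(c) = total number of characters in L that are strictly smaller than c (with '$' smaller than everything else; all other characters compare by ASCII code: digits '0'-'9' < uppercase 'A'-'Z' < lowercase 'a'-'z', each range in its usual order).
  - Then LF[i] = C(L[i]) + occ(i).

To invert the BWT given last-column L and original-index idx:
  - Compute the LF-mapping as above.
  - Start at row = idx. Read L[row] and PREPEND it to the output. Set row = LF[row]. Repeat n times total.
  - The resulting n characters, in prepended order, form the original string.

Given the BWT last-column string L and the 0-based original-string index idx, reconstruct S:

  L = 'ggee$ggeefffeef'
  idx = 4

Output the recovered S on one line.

Answer: effgegegeeeffg$

Derivation:
LF mapping: 11 12 1 2 0 13 14 3 4 7 8 9 5 6 10
Walk LF starting at row 4, prepending L[row]:
  step 1: row=4, L[4]='$', prepend. Next row=LF[4]=0
  step 2: row=0, L[0]='g', prepend. Next row=LF[0]=11
  step 3: row=11, L[11]='f', prepend. Next row=LF[11]=9
  step 4: row=9, L[9]='f', prepend. Next row=LF[9]=7
  step 5: row=7, L[7]='e', prepend. Next row=LF[7]=3
  step 6: row=3, L[3]='e', prepend. Next row=LF[3]=2
  step 7: row=2, L[2]='e', prepend. Next row=LF[2]=1
  step 8: row=1, L[1]='g', prepend. Next row=LF[1]=12
  step 9: row=12, L[12]='e', prepend. Next row=LF[12]=5
  step 10: row=5, L[5]='g', prepend. Next row=LF[5]=13
  step 11: row=13, L[13]='e', prepend. Next row=LF[13]=6
  step 12: row=6, L[6]='g', prepend. Next row=LF[6]=14
  step 13: row=14, L[14]='f', prepend. Next row=LF[14]=10
  step 14: row=10, L[10]='f', prepend. Next row=LF[10]=8
  step 15: row=8, L[8]='e', prepend. Next row=LF[8]=4
Reversed output: effgegegeeeffg$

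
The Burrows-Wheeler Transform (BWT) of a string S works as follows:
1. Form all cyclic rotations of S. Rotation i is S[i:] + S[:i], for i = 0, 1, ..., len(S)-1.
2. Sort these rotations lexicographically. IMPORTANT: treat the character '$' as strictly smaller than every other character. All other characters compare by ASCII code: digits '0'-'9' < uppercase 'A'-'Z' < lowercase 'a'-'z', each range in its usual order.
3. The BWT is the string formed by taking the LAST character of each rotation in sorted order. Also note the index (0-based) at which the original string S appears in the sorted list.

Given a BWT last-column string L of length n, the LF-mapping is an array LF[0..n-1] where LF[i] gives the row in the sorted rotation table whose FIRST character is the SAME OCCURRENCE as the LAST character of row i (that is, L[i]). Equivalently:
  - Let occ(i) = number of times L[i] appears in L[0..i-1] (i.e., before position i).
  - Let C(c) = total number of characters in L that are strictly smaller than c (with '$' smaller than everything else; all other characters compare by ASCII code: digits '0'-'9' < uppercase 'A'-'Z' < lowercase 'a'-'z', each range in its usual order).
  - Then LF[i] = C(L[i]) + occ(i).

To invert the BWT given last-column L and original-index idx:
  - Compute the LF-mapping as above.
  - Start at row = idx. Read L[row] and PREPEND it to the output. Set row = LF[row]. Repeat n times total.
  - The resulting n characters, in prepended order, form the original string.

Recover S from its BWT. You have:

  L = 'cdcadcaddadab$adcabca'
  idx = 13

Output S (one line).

Answer: cdacaadaddaabdbcacdc$

Derivation:
LF mapping: 10 15 11 1 16 12 2 17 18 3 19 4 8 0 5 20 13 6 9 14 7
Walk LF starting at row 13, prepending L[row]:
  step 1: row=13, L[13]='$', prepend. Next row=LF[13]=0
  step 2: row=0, L[0]='c', prepend. Next row=LF[0]=10
  step 3: row=10, L[10]='d', prepend. Next row=LF[10]=19
  step 4: row=19, L[19]='c', prepend. Next row=LF[19]=14
  step 5: row=14, L[14]='a', prepend. Next row=LF[14]=5
  step 6: row=5, L[5]='c', prepend. Next row=LF[5]=12
  step 7: row=12, L[12]='b', prepend. Next row=LF[12]=8
  step 8: row=8, L[8]='d', prepend. Next row=LF[8]=18
  step 9: row=18, L[18]='b', prepend. Next row=LF[18]=9
  step 10: row=9, L[9]='a', prepend. Next row=LF[9]=3
  step 11: row=3, L[3]='a', prepend. Next row=LF[3]=1
  step 12: row=1, L[1]='d', prepend. Next row=LF[1]=15
  step 13: row=15, L[15]='d', prepend. Next row=LF[15]=20
  step 14: row=20, L[20]='a', prepend. Next row=LF[20]=7
  step 15: row=7, L[7]='d', prepend. Next row=LF[7]=17
  step 16: row=17, L[17]='a', prepend. Next row=LF[17]=6
  step 17: row=6, L[6]='a', prepend. Next row=LF[6]=2
  step 18: row=2, L[2]='c', prepend. Next row=LF[2]=11
  step 19: row=11, L[11]='a', prepend. Next row=LF[11]=4
  step 20: row=4, L[4]='d', prepend. Next row=LF[4]=16
  step 21: row=16, L[16]='c', prepend. Next row=LF[16]=13
Reversed output: cdacaadaddaabdbcacdc$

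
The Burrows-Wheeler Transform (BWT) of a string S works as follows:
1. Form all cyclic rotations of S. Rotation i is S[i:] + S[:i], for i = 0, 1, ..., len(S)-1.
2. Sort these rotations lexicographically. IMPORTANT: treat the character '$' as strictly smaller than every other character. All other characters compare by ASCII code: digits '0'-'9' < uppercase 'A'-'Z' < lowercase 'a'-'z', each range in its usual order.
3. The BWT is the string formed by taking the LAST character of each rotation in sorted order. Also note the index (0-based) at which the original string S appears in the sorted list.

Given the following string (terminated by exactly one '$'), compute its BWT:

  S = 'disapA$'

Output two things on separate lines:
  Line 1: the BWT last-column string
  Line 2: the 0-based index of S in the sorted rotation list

All 7 rotations (rotation i = S[i:]+S[:i]):
  rot[0] = disapA$
  rot[1] = isapA$d
  rot[2] = sapA$di
  rot[3] = apA$dis
  rot[4] = pA$disa
  rot[5] = A$disap
  rot[6] = $disapA
Sorted (with $ < everything):
  sorted[0] = $disapA  (last char: 'A')
  sorted[1] = A$disap  (last char: 'p')
  sorted[2] = apA$dis  (last char: 's')
  sorted[3] = disapA$  (last char: '$')
  sorted[4] = isapA$d  (last char: 'd')
  sorted[5] = pA$disa  (last char: 'a')
  sorted[6] = sapA$di  (last char: 'i')
Last column: Aps$dai
Original string S is at sorted index 3

Answer: Aps$dai
3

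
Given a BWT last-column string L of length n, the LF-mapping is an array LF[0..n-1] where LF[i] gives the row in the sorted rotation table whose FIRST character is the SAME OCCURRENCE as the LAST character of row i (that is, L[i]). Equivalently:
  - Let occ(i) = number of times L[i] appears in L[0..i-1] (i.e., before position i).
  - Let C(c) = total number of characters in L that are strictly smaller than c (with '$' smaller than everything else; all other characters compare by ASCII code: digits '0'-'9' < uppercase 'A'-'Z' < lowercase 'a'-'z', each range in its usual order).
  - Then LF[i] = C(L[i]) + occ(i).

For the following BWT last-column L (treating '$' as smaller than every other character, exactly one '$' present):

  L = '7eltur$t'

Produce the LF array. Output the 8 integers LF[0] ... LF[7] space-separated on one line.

Char counts: '$':1, '7':1, 'e':1, 'l':1, 'r':1, 't':2, 'u':1
C (first-col start): C('$')=0, C('7')=1, C('e')=2, C('l')=3, C('r')=4, C('t')=5, C('u')=7
L[0]='7': occ=0, LF[0]=C('7')+0=1+0=1
L[1]='e': occ=0, LF[1]=C('e')+0=2+0=2
L[2]='l': occ=0, LF[2]=C('l')+0=3+0=3
L[3]='t': occ=0, LF[3]=C('t')+0=5+0=5
L[4]='u': occ=0, LF[4]=C('u')+0=7+0=7
L[5]='r': occ=0, LF[5]=C('r')+0=4+0=4
L[6]='$': occ=0, LF[6]=C('$')+0=0+0=0
L[7]='t': occ=1, LF[7]=C('t')+1=5+1=6

Answer: 1 2 3 5 7 4 0 6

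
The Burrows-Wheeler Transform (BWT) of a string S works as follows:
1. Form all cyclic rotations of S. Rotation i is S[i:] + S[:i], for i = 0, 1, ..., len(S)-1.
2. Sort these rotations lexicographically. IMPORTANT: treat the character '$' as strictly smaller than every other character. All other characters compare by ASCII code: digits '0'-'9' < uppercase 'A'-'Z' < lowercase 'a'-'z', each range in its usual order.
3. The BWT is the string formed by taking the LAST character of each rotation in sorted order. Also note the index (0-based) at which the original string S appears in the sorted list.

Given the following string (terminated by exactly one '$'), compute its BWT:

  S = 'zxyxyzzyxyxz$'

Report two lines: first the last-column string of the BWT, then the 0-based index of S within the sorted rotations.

All 13 rotations (rotation i = S[i:]+S[:i]):
  rot[0] = zxyxyzzyxyxz$
  rot[1] = xyxyzzyxyxz$z
  rot[2] = yxyzzyxyxz$zx
  rot[3] = xyzzyxyxz$zxy
  rot[4] = yzzyxyxz$zxyx
  rot[5] = zzyxyxz$zxyxy
  rot[6] = zyxyxz$zxyxyz
  rot[7] = yxyxz$zxyxyzz
  rot[8] = xyxz$zxyxyzzy
  rot[9] = yxz$zxyxyzzyx
  rot[10] = xz$zxyxyzzyxy
  rot[11] = z$zxyxyzzyxyx
  rot[12] = $zxyxyzzyxyxz
Sorted (with $ < everything):
  sorted[0] = $zxyxyzzyxyxz  (last char: 'z')
  sorted[1] = xyxyzzyxyxz$z  (last char: 'z')
  sorted[2] = xyxz$zxyxyzzy  (last char: 'y')
  sorted[3] = xyzzyxyxz$zxy  (last char: 'y')
  sorted[4] = xz$zxyxyzzyxy  (last char: 'y')
  sorted[5] = yxyxz$zxyxyzz  (last char: 'z')
  sorted[6] = yxyzzyxyxz$zx  (last char: 'x')
  sorted[7] = yxz$zxyxyzzyx  (last char: 'x')
  sorted[8] = yzzyxyxz$zxyx  (last char: 'x')
  sorted[9] = z$zxyxyzzyxyx  (last char: 'x')
  sorted[10] = zxyxyzzyxyxz$  (last char: '$')
  sorted[11] = zyxyxz$zxyxyz  (last char: 'z')
  sorted[12] = zzyxyxz$zxyxy  (last char: 'y')
Last column: zzyyyzxxxx$zy
Original string S is at sorted index 10

Answer: zzyyyzxxxx$zy
10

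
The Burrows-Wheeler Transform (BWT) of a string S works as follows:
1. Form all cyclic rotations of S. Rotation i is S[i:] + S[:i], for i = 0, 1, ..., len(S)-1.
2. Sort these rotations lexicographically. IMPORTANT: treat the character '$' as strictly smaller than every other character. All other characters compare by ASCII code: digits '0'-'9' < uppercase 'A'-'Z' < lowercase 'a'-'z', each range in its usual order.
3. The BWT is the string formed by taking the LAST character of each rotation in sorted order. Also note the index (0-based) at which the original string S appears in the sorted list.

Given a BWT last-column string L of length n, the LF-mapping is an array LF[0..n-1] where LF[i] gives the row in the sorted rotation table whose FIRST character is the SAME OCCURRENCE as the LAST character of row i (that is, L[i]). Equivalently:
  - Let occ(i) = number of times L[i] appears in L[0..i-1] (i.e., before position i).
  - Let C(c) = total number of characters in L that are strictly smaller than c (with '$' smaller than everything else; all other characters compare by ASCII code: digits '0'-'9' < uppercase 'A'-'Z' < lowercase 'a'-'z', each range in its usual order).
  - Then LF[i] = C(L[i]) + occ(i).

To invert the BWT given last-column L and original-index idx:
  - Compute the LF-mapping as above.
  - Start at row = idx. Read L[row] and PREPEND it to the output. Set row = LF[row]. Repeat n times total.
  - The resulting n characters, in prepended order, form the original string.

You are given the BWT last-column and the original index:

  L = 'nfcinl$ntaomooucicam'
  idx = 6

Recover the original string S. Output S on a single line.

LF mapping: 12 6 3 7 13 9 0 14 18 1 15 10 16 17 19 4 8 5 2 11
Walk LF starting at row 6, prepending L[row]:
  step 1: row=6, L[6]='$', prepend. Next row=LF[6]=0
  step 2: row=0, L[0]='n', prepend. Next row=LF[0]=12
  step 3: row=12, L[12]='o', prepend. Next row=LF[12]=16
  step 4: row=16, L[16]='i', prepend. Next row=LF[16]=8
  step 5: row=8, L[8]='t', prepend. Next row=LF[8]=18
  step 6: row=18, L[18]='a', prepend. Next row=LF[18]=2
  step 7: row=2, L[2]='c', prepend. Next row=LF[2]=3
  step 8: row=3, L[3]='i', prepend. Next row=LF[3]=7
  step 9: row=7, L[7]='n', prepend. Next row=LF[7]=14
  step 10: row=14, L[14]='u', prepend. Next row=LF[14]=19
  step 11: row=19, L[19]='m', prepend. Next row=LF[19]=11
  step 12: row=11, L[11]='m', prepend. Next row=LF[11]=10
  step 13: row=10, L[10]='o', prepend. Next row=LF[10]=15
  step 14: row=15, L[15]='c', prepend. Next row=LF[15]=4
  step 15: row=4, L[4]='n', prepend. Next row=LF[4]=13
  step 16: row=13, L[13]='o', prepend. Next row=LF[13]=17
  step 17: row=17, L[17]='c', prepend. Next row=LF[17]=5
  step 18: row=5, L[5]='l', prepend. Next row=LF[5]=9
  step 19: row=9, L[9]='a', prepend. Next row=LF[9]=1
  step 20: row=1, L[1]='f', prepend. Next row=LF[1]=6
Reversed output: falconcommunication$

Answer: falconcommunication$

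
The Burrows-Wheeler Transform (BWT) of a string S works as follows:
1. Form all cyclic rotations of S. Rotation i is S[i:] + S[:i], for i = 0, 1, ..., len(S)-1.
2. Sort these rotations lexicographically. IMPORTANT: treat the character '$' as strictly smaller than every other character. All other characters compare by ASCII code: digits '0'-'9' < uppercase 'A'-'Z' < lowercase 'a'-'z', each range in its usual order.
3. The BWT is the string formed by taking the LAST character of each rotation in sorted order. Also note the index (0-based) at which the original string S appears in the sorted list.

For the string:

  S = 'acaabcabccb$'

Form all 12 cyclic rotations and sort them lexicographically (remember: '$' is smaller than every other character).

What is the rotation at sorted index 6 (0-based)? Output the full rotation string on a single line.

Answer: bcabccb$acaa

Derivation:
All 12 rotations (rotation i = S[i:]+S[:i]):
  rot[0] = acaabcabccb$
  rot[1] = caabcabccb$a
  rot[2] = aabcabccb$ac
  rot[3] = abcabccb$aca
  rot[4] = bcabccb$acaa
  rot[5] = cabccb$acaab
  rot[6] = abccb$acaabc
  rot[7] = bccb$acaabca
  rot[8] = ccb$acaabcab
  rot[9] = cb$acaabcabc
  rot[10] = b$acaabcabcc
  rot[11] = $acaabcabccb
Sorted (with $ < everything):
  sorted[0] = $acaabcabccb
  sorted[1] = aabcabccb$ac
  sorted[2] = abcabccb$aca
  sorted[3] = abccb$acaabc
  sorted[4] = acaabcabccb$
  sorted[5] = b$acaabcabcc
  sorted[6] = bcabccb$acaa
  sorted[7] = bccb$acaabca
  sorted[8] = caabcabccb$a
  sorted[9] = cabccb$acaab
  sorted[10] = cb$acaabcabc
  sorted[11] = ccb$acaabcab
sorted[6] = bcabccb$acaa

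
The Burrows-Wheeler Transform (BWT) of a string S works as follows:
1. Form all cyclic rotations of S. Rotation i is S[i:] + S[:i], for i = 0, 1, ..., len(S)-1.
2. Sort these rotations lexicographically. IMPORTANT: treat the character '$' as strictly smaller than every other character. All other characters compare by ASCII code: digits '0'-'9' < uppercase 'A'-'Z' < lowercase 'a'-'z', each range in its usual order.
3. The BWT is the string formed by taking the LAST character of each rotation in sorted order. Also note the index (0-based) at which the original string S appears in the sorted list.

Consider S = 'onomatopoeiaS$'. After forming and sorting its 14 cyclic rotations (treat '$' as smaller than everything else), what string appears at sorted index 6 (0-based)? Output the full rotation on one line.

All 14 rotations (rotation i = S[i:]+S[:i]):
  rot[0] = onomatopoeiaS$
  rot[1] = nomatopoeiaS$o
  rot[2] = omatopoeiaS$on
  rot[3] = matopoeiaS$ono
  rot[4] = atopoeiaS$onom
  rot[5] = topoeiaS$onoma
  rot[6] = opoeiaS$onomat
  rot[7] = poeiaS$onomato
  rot[8] = oeiaS$onomatop
  rot[9] = eiaS$onomatopo
  rot[10] = iaS$onomatopoe
  rot[11] = aS$onomatopoei
  rot[12] = S$onomatopoeia
  rot[13] = $onomatopoeiaS
Sorted (with $ < everything):
  sorted[0] = $onomatopoeiaS
  sorted[1] = S$onomatopoeia
  sorted[2] = aS$onomatopoei
  sorted[3] = atopoeiaS$onom
  sorted[4] = eiaS$onomatopo
  sorted[5] = iaS$onomatopoe
  sorted[6] = matopoeiaS$ono
  sorted[7] = nomatopoeiaS$o
  sorted[8] = oeiaS$onomatop
  sorted[9] = omatopoeiaS$on
  sorted[10] = onomatopoeiaS$
  sorted[11] = opoeiaS$onomat
  sorted[12] = poeiaS$onomato
  sorted[13] = topoeiaS$onoma
sorted[6] = matopoeiaS$ono

Answer: matopoeiaS$ono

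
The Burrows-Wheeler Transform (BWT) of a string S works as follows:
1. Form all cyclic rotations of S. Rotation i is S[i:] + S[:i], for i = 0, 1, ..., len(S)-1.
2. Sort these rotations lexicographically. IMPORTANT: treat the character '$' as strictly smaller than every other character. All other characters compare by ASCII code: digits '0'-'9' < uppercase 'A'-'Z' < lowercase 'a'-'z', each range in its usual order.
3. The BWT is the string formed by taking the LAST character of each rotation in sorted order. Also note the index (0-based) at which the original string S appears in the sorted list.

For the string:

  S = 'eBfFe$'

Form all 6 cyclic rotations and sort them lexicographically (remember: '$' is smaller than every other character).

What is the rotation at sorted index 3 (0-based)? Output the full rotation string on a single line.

Answer: e$eBfF

Derivation:
All 6 rotations (rotation i = S[i:]+S[:i]):
  rot[0] = eBfFe$
  rot[1] = BfFe$e
  rot[2] = fFe$eB
  rot[3] = Fe$eBf
  rot[4] = e$eBfF
  rot[5] = $eBfFe
Sorted (with $ < everything):
  sorted[0] = $eBfFe
  sorted[1] = BfFe$e
  sorted[2] = Fe$eBf
  sorted[3] = e$eBfF
  sorted[4] = eBfFe$
  sorted[5] = fFe$eB
sorted[3] = e$eBfF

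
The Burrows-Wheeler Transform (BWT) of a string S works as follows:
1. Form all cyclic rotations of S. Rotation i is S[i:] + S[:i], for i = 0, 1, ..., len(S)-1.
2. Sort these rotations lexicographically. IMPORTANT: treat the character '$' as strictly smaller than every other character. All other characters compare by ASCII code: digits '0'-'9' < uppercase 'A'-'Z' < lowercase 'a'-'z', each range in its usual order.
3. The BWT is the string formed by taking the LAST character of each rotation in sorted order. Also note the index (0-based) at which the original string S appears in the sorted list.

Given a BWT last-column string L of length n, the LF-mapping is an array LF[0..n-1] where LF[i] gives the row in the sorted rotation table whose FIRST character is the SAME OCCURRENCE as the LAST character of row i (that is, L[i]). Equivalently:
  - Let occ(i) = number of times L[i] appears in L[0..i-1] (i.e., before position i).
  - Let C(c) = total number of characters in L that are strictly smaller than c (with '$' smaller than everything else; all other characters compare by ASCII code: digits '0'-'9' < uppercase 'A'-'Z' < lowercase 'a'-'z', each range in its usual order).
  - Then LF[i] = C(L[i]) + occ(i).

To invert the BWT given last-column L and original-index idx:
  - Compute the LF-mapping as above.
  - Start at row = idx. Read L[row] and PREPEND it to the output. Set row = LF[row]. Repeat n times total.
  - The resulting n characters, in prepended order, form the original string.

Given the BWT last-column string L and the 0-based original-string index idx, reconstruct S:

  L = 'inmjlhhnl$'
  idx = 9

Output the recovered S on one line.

Answer: nmhlnhlji$

Derivation:
LF mapping: 3 8 7 4 5 1 2 9 6 0
Walk LF starting at row 9, prepending L[row]:
  step 1: row=9, L[9]='$', prepend. Next row=LF[9]=0
  step 2: row=0, L[0]='i', prepend. Next row=LF[0]=3
  step 3: row=3, L[3]='j', prepend. Next row=LF[3]=4
  step 4: row=4, L[4]='l', prepend. Next row=LF[4]=5
  step 5: row=5, L[5]='h', prepend. Next row=LF[5]=1
  step 6: row=1, L[1]='n', prepend. Next row=LF[1]=8
  step 7: row=8, L[8]='l', prepend. Next row=LF[8]=6
  step 8: row=6, L[6]='h', prepend. Next row=LF[6]=2
  step 9: row=2, L[2]='m', prepend. Next row=LF[2]=7
  step 10: row=7, L[7]='n', prepend. Next row=LF[7]=9
Reversed output: nmhlnhlji$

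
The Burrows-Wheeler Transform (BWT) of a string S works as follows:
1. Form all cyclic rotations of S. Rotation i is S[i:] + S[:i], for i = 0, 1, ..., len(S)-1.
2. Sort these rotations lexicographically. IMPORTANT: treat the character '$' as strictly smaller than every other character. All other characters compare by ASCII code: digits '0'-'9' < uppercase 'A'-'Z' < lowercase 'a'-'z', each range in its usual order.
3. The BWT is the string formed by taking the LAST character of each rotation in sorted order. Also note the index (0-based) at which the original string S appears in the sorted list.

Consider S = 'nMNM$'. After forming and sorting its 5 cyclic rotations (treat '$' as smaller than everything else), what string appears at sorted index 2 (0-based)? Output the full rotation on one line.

All 5 rotations (rotation i = S[i:]+S[:i]):
  rot[0] = nMNM$
  rot[1] = MNM$n
  rot[2] = NM$nM
  rot[3] = M$nMN
  rot[4] = $nMNM
Sorted (with $ < everything):
  sorted[0] = $nMNM
  sorted[1] = M$nMN
  sorted[2] = MNM$n
  sorted[3] = NM$nM
  sorted[4] = nMNM$
sorted[2] = MNM$n

Answer: MNM$n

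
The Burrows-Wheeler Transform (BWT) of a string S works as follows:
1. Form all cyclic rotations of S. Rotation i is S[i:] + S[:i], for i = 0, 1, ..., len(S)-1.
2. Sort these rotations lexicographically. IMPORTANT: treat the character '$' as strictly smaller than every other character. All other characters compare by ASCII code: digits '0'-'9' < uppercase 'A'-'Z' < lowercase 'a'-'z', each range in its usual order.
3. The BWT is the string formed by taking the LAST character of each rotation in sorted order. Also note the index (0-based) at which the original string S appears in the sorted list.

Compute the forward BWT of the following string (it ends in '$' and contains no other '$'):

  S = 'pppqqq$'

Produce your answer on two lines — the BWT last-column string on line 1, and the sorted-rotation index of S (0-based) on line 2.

All 7 rotations (rotation i = S[i:]+S[:i]):
  rot[0] = pppqqq$
  rot[1] = ppqqq$p
  rot[2] = pqqq$pp
  rot[3] = qqq$ppp
  rot[4] = qq$pppq
  rot[5] = q$pppqq
  rot[6] = $pppqqq
Sorted (with $ < everything):
  sorted[0] = $pppqqq  (last char: 'q')
  sorted[1] = pppqqq$  (last char: '$')
  sorted[2] = ppqqq$p  (last char: 'p')
  sorted[3] = pqqq$pp  (last char: 'p')
  sorted[4] = q$pppqq  (last char: 'q')
  sorted[5] = qq$pppq  (last char: 'q')
  sorted[6] = qqq$ppp  (last char: 'p')
Last column: q$ppqqp
Original string S is at sorted index 1

Answer: q$ppqqp
1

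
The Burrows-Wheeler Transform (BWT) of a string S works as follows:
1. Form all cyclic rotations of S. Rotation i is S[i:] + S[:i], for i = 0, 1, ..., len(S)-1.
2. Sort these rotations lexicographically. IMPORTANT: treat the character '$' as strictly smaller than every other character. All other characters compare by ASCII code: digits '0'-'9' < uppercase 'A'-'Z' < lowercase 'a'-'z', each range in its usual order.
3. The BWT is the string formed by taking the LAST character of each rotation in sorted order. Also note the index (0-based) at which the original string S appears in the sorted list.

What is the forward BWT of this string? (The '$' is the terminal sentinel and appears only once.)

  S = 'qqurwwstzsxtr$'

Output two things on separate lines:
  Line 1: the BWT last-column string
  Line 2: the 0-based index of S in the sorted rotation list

All 14 rotations (rotation i = S[i:]+S[:i]):
  rot[0] = qqurwwstzsxtr$
  rot[1] = qurwwstzsxtr$q
  rot[2] = urwwstzsxtr$qq
  rot[3] = rwwstzsxtr$qqu
  rot[4] = wwstzsxtr$qqur
  rot[5] = wstzsxtr$qqurw
  rot[6] = stzsxtr$qqurww
  rot[7] = tzsxtr$qqurwws
  rot[8] = zsxtr$qqurwwst
  rot[9] = sxtr$qqurwwstz
  rot[10] = xtr$qqurwwstzs
  rot[11] = tr$qqurwwstzsx
  rot[12] = r$qqurwwstzsxt
  rot[13] = $qqurwwstzsxtr
Sorted (with $ < everything):
  sorted[0] = $qqurwwstzsxtr  (last char: 'r')
  sorted[1] = qqurwwstzsxtr$  (last char: '$')
  sorted[2] = qurwwstzsxtr$q  (last char: 'q')
  sorted[3] = r$qqurwwstzsxt  (last char: 't')
  sorted[4] = rwwstzsxtr$qqu  (last char: 'u')
  sorted[5] = stzsxtr$qqurww  (last char: 'w')
  sorted[6] = sxtr$qqurwwstz  (last char: 'z')
  sorted[7] = tr$qqurwwstzsx  (last char: 'x')
  sorted[8] = tzsxtr$qqurwws  (last char: 's')
  sorted[9] = urwwstzsxtr$qq  (last char: 'q')
  sorted[10] = wstzsxtr$qqurw  (last char: 'w')
  sorted[11] = wwstzsxtr$qqur  (last char: 'r')
  sorted[12] = xtr$qqurwwstzs  (last char: 's')
  sorted[13] = zsxtr$qqurwwst  (last char: 't')
Last column: r$qtuwzxsqwrst
Original string S is at sorted index 1

Answer: r$qtuwzxsqwrst
1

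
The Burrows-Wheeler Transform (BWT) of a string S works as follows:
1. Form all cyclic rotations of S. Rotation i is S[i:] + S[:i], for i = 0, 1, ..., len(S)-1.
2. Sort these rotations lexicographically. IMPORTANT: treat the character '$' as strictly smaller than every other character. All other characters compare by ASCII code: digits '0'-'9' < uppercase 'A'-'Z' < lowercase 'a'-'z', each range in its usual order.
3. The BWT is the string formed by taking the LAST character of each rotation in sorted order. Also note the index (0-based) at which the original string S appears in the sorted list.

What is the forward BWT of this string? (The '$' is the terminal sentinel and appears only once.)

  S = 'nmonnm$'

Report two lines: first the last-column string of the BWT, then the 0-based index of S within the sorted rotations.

All 7 rotations (rotation i = S[i:]+S[:i]):
  rot[0] = nmonnm$
  rot[1] = monnm$n
  rot[2] = onnm$nm
  rot[3] = nnm$nmo
  rot[4] = nm$nmon
  rot[5] = m$nmonn
  rot[6] = $nmonnm
Sorted (with $ < everything):
  sorted[0] = $nmonnm  (last char: 'm')
  sorted[1] = m$nmonn  (last char: 'n')
  sorted[2] = monnm$n  (last char: 'n')
  sorted[3] = nm$nmon  (last char: 'n')
  sorted[4] = nmonnm$  (last char: '$')
  sorted[5] = nnm$nmo  (last char: 'o')
  sorted[6] = onnm$nm  (last char: 'm')
Last column: mnnn$om
Original string S is at sorted index 4

Answer: mnnn$om
4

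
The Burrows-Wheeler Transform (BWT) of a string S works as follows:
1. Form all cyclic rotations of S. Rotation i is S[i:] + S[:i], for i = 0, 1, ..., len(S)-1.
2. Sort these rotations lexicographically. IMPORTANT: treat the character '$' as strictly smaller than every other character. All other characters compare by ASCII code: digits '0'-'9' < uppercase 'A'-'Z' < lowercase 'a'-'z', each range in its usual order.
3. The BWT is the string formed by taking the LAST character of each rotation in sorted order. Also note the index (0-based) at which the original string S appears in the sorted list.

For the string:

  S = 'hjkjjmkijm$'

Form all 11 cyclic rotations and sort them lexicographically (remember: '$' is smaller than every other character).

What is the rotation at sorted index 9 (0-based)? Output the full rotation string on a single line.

All 11 rotations (rotation i = S[i:]+S[:i]):
  rot[0] = hjkjjmkijm$
  rot[1] = jkjjmkijm$h
  rot[2] = kjjmkijm$hj
  rot[3] = jjmkijm$hjk
  rot[4] = jmkijm$hjkj
  rot[5] = mkijm$hjkjj
  rot[6] = kijm$hjkjjm
  rot[7] = ijm$hjkjjmk
  rot[8] = jm$hjkjjmki
  rot[9] = m$hjkjjmkij
  rot[10] = $hjkjjmkijm
Sorted (with $ < everything):
  sorted[0] = $hjkjjmkijm
  sorted[1] = hjkjjmkijm$
  sorted[2] = ijm$hjkjjmk
  sorted[3] = jjmkijm$hjk
  sorted[4] = jkjjmkijm$h
  sorted[5] = jm$hjkjjmki
  sorted[6] = jmkijm$hjkj
  sorted[7] = kijm$hjkjjm
  sorted[8] = kjjmkijm$hj
  sorted[9] = m$hjkjjmkij
  sorted[10] = mkijm$hjkjj
sorted[9] = m$hjkjjmkij

Answer: m$hjkjjmkij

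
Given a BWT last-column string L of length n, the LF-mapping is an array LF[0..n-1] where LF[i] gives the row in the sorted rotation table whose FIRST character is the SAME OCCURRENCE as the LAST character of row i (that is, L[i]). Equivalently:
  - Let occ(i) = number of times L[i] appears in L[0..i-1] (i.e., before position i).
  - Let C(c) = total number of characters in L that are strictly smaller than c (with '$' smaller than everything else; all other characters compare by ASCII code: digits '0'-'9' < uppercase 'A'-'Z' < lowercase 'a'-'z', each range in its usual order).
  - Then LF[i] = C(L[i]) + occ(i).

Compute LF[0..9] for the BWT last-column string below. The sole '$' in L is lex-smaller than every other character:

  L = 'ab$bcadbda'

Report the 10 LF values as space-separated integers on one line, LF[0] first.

Char counts: '$':1, 'a':3, 'b':3, 'c':1, 'd':2
C (first-col start): C('$')=0, C('a')=1, C('b')=4, C('c')=7, C('d')=8
L[0]='a': occ=0, LF[0]=C('a')+0=1+0=1
L[1]='b': occ=0, LF[1]=C('b')+0=4+0=4
L[2]='$': occ=0, LF[2]=C('$')+0=0+0=0
L[3]='b': occ=1, LF[3]=C('b')+1=4+1=5
L[4]='c': occ=0, LF[4]=C('c')+0=7+0=7
L[5]='a': occ=1, LF[5]=C('a')+1=1+1=2
L[6]='d': occ=0, LF[6]=C('d')+0=8+0=8
L[7]='b': occ=2, LF[7]=C('b')+2=4+2=6
L[8]='d': occ=1, LF[8]=C('d')+1=8+1=9
L[9]='a': occ=2, LF[9]=C('a')+2=1+2=3

Answer: 1 4 0 5 7 2 8 6 9 3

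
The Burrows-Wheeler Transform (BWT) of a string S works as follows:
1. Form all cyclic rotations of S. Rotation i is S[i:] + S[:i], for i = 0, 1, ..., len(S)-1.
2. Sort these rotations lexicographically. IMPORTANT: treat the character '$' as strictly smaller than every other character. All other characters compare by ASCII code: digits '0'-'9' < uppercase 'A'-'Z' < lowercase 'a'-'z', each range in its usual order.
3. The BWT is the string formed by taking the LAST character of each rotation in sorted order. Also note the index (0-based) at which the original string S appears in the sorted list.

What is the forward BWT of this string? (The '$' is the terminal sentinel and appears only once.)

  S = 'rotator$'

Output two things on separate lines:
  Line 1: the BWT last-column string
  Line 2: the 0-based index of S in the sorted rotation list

All 8 rotations (rotation i = S[i:]+S[:i]):
  rot[0] = rotator$
  rot[1] = otator$r
  rot[2] = tator$ro
  rot[3] = ator$rot
  rot[4] = tor$rota
  rot[5] = or$rotat
  rot[6] = r$rotato
  rot[7] = $rotator
Sorted (with $ < everything):
  sorted[0] = $rotator  (last char: 'r')
  sorted[1] = ator$rot  (last char: 't')
  sorted[2] = or$rotat  (last char: 't')
  sorted[3] = otator$r  (last char: 'r')
  sorted[4] = r$rotato  (last char: 'o')
  sorted[5] = rotator$  (last char: '$')
  sorted[6] = tator$ro  (last char: 'o')
  sorted[7] = tor$rota  (last char: 'a')
Last column: rttro$oa
Original string S is at sorted index 5

Answer: rttro$oa
5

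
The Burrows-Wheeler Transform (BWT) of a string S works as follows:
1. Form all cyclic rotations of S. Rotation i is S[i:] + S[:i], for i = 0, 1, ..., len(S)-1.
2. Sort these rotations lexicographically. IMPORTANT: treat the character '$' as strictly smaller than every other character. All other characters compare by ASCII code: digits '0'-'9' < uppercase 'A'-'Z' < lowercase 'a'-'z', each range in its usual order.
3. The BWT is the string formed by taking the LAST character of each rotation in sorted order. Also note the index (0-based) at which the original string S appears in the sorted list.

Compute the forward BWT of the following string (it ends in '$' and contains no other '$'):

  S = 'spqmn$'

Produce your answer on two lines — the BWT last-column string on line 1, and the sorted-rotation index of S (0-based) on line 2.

All 6 rotations (rotation i = S[i:]+S[:i]):
  rot[0] = spqmn$
  rot[1] = pqmn$s
  rot[2] = qmn$sp
  rot[3] = mn$spq
  rot[4] = n$spqm
  rot[5] = $spqmn
Sorted (with $ < everything):
  sorted[0] = $spqmn  (last char: 'n')
  sorted[1] = mn$spq  (last char: 'q')
  sorted[2] = n$spqm  (last char: 'm')
  sorted[3] = pqmn$s  (last char: 's')
  sorted[4] = qmn$sp  (last char: 'p')
  sorted[5] = spqmn$  (last char: '$')
Last column: nqmsp$
Original string S is at sorted index 5

Answer: nqmsp$
5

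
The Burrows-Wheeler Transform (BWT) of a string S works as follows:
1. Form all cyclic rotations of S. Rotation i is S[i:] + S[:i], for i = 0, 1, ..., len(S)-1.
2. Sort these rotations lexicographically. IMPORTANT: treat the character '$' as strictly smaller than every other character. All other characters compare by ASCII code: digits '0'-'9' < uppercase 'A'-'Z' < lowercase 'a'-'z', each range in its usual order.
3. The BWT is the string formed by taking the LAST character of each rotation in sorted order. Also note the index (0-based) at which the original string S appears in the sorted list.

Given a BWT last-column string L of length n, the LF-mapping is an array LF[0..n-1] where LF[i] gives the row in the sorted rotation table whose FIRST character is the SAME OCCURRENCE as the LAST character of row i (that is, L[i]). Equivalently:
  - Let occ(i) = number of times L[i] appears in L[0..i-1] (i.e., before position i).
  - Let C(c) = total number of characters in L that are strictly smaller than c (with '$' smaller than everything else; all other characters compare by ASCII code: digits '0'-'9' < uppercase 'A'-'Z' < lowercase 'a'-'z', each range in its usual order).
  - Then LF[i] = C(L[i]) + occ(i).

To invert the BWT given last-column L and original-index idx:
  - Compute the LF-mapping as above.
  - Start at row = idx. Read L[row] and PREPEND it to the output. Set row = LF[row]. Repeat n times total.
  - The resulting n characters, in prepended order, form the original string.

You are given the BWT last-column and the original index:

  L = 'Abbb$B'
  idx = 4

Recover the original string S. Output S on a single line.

LF mapping: 1 3 4 5 0 2
Walk LF starting at row 4, prepending L[row]:
  step 1: row=4, L[4]='$', prepend. Next row=LF[4]=0
  step 2: row=0, L[0]='A', prepend. Next row=LF[0]=1
  step 3: row=1, L[1]='b', prepend. Next row=LF[1]=3
  step 4: row=3, L[3]='b', prepend. Next row=LF[3]=5
  step 5: row=5, L[5]='B', prepend. Next row=LF[5]=2
  step 6: row=2, L[2]='b', prepend. Next row=LF[2]=4
Reversed output: bBbbA$

Answer: bBbbA$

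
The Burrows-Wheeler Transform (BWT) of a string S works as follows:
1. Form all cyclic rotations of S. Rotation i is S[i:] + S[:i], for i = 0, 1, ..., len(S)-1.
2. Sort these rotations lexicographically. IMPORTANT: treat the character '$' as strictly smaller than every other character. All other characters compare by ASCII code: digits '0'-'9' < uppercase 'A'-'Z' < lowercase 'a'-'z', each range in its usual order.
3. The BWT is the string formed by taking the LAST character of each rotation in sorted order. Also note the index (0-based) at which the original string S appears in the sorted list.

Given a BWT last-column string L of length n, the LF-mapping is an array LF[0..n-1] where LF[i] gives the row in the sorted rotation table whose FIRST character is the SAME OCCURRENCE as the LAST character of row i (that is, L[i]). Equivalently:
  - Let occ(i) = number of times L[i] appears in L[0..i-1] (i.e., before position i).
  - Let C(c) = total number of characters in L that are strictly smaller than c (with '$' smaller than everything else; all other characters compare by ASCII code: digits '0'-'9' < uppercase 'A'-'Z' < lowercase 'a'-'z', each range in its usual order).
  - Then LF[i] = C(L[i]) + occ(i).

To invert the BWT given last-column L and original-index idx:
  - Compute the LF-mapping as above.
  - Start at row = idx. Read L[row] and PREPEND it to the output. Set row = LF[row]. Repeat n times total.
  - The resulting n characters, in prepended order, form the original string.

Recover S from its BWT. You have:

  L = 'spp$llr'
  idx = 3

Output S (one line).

Answer: plplrs$

Derivation:
LF mapping: 6 3 4 0 1 2 5
Walk LF starting at row 3, prepending L[row]:
  step 1: row=3, L[3]='$', prepend. Next row=LF[3]=0
  step 2: row=0, L[0]='s', prepend. Next row=LF[0]=6
  step 3: row=6, L[6]='r', prepend. Next row=LF[6]=5
  step 4: row=5, L[5]='l', prepend. Next row=LF[5]=2
  step 5: row=2, L[2]='p', prepend. Next row=LF[2]=4
  step 6: row=4, L[4]='l', prepend. Next row=LF[4]=1
  step 7: row=1, L[1]='p', prepend. Next row=LF[1]=3
Reversed output: plplrs$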